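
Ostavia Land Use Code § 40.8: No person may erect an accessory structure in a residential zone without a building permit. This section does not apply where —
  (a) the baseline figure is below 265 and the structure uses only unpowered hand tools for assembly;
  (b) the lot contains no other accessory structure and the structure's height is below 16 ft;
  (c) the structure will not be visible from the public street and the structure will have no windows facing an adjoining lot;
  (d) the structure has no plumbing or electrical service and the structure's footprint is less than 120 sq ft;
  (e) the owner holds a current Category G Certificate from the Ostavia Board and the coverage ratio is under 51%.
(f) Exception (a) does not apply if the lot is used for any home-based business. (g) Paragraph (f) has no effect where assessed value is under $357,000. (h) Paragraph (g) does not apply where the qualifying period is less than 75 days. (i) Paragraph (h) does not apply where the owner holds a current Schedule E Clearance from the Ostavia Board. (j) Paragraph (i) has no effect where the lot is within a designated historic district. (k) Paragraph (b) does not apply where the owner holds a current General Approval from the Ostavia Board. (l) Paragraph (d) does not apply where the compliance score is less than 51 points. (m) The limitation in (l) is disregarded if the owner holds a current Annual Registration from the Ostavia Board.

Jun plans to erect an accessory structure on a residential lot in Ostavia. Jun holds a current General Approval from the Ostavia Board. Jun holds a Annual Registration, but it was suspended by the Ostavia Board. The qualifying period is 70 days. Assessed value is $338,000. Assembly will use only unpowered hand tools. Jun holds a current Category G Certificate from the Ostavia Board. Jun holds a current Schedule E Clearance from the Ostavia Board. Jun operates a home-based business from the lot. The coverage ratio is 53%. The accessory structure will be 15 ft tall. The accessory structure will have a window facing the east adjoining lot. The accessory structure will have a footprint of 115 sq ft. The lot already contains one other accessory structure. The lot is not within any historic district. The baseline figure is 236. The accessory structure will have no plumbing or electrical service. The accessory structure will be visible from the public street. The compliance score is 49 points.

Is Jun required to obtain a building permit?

Exception (a): the baseline figure is 236, below the 265 limit; assembly uses only hand tools — every condition holds. Considering the limiting provisions: (f) would limit (a) — a home-based business operates on the lot — but (g) sets (f) aside: (g) applies — assessed value is $338,000, under the $357,000 limit. (h) would limit (g) — the qualifying period is 70 days, less than the 75 days limit — but (i) sets (h) aside: (i) operates against (h): a current Schedule E Clearance is held. (j), which would lift (i), is not triggered — the lot is not in a historic district. Exception (a) stands.
Exception (b) requires that the lot contains no other accessory structure; but the lot already has another accessory structure, so (b) is unavailable.
Exception (c) does not apply: the structure will be visible from the street.
Exception (d) is satisfied on its face — there is no plumbing or electrical service; the structure's footprint is 115 sq ft, less than the 120 sq ft limit. Turning to paragraphs (l)–(m): (l) operates against (d): the compliance score is 49 points, less than the 51 points limit. (m), which would lift (l), is not triggered — there is no Annual Registration in force. Exception (d) does not apply.
Exception (e) does not apply: the coverage ratio is 53%, not under 51%.

No — exception (a) applies; Jun does not need a building permit.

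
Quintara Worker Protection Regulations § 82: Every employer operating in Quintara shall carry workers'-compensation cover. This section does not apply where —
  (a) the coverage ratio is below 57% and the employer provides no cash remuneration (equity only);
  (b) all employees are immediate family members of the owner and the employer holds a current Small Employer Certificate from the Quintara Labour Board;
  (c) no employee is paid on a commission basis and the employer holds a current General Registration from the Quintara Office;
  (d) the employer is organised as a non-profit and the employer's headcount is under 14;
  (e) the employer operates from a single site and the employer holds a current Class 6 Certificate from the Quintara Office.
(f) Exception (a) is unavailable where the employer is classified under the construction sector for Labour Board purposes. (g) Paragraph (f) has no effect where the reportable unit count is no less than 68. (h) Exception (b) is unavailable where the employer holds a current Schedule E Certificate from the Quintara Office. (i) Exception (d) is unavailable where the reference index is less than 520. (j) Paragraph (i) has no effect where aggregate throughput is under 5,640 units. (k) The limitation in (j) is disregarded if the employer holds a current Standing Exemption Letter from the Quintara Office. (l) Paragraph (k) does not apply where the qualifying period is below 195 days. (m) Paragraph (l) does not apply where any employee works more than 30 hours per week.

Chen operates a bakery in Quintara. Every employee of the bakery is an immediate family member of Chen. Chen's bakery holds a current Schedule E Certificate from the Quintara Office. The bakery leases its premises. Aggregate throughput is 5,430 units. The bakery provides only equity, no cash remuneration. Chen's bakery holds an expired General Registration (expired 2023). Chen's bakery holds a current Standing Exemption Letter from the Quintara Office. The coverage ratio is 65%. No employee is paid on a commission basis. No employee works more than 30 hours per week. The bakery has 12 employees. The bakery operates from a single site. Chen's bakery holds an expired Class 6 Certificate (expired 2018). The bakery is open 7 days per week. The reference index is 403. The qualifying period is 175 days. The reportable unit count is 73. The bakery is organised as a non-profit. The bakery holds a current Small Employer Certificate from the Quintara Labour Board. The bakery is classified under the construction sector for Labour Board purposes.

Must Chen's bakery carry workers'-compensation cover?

Exception (a) fails — the coverage ratio is 65%, not below 57%.
Exception (b)'s conditions are all satisfied: every employee is an immediate family member; a current Small Employer Certificate is held. Turning to paragraph (h): (h) is engaged — a current Schedule E Certificate is held. Exception (b) does not apply.
Exception (c) requires that the employer holds a current General Registration from the Quintara Office; but no current General Registration is held, so (c) is unavailable.
All of (d)'s requirements are met (the employer is a non-profit; the employer's headcount is 12, under the 14 limit). Applying paragraphs (i)–(m): (i) would limit (d) — the reference index is 403, less than the 520 limit — but (j) sets (i) aside: (j) operates against (i): aggregate throughput is 5,430 units, under the 5,640 units limit. (k) would limit (j) — a current Standing Exemption Letter is held — but (l) sets (k) aside: (l) operates against (k): the qualifying period is 175 days, below the 195 days limit. (m) is inapplicable (no employee exceeds 30 hours/week), so (l) stands. Exception (d) stands.
Exception (e) does not apply: the Class 6 Certificate is not current.

No — exception (d) applies; Chen's bakery is not required to carry workers'-compensation cover.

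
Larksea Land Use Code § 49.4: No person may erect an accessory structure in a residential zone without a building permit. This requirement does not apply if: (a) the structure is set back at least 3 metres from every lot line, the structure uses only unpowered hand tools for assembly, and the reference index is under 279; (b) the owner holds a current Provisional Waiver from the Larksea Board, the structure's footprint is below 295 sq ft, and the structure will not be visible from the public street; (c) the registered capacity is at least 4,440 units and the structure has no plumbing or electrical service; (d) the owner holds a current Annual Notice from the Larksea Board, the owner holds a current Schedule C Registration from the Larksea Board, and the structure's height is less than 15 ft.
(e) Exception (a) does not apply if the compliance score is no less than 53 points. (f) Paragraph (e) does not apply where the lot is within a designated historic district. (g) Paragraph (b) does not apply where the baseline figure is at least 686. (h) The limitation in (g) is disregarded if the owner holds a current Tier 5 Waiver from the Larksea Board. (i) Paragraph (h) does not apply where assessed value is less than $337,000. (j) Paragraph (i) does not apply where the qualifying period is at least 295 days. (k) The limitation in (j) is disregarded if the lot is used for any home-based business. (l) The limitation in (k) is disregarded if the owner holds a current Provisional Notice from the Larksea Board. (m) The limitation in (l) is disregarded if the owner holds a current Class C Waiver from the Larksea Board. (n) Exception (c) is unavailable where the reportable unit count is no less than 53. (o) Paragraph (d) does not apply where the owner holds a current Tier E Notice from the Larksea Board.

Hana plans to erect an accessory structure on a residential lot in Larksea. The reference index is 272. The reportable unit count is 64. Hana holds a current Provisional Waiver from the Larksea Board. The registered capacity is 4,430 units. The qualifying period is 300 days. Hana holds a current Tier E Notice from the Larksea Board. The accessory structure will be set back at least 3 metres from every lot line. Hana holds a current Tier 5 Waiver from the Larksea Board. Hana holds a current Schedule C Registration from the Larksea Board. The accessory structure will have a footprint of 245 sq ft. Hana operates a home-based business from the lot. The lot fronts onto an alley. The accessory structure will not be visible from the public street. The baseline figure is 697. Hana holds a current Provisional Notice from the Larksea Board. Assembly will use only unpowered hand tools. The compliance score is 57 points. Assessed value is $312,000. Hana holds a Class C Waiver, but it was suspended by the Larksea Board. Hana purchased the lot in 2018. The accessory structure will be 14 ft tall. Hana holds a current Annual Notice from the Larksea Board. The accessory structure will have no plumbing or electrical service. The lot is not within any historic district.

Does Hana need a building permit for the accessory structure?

No — exception (b) applies; Hana does not need a building permit.

Exception (a)'s conditions are all satisfied: the setback is at least 3 m on every side; assembly uses only hand tools; the reference index is 272, under the 279 limit. However, paragraphs (e)–(f) must be considered: (e) operates — the compliance score is 57 points, meeting the 53 points threshold. (f), which would lift (e), does not operate here — the lot is not in a historic district. (a) is therefore removed.
Exception (b)'s conditions are all satisfied: a current Provisional Waiver is held; the structure's footprint is 245 sq ft, below the 295 sq ft limit; the structure will not be visible from the street. Under paragraphs (g)–(m): (g) is triggered (the baseline figure is 697, meeting the 686 threshold), but is displaced by (h): (h) operates against (g): a current Tier 5 Waiver is held. (i) would limit (h) — assessed value is $312,000, less than the $337,000 limit — but (j) sets (i) aside: (j) applies — the qualifying period is 300 days, meeting the 295 days threshold. (k) applies (a home-based business operates on the lot), but is set aside by (l): (l) is triggered — a current Provisional Notice is held. (m) does not operate here (there is no Class C Waiver in force), so (l) stands. So (b) applies.
Exception (c) requires that the registered capacity is at least 4,440 units; but the registered capacity is 4,430 units, short of 4,440 units, so (c) is unavailable.
Exception (d) is satisfied on its face — a current Annual Notice is held; a current Schedule C Registration is held; the structure's height is 14 ft, less than the 15 ft limit. Turning to paragraph (o): (o) operates against (d): a current Tier E Notice is held. Exception (d) does not apply.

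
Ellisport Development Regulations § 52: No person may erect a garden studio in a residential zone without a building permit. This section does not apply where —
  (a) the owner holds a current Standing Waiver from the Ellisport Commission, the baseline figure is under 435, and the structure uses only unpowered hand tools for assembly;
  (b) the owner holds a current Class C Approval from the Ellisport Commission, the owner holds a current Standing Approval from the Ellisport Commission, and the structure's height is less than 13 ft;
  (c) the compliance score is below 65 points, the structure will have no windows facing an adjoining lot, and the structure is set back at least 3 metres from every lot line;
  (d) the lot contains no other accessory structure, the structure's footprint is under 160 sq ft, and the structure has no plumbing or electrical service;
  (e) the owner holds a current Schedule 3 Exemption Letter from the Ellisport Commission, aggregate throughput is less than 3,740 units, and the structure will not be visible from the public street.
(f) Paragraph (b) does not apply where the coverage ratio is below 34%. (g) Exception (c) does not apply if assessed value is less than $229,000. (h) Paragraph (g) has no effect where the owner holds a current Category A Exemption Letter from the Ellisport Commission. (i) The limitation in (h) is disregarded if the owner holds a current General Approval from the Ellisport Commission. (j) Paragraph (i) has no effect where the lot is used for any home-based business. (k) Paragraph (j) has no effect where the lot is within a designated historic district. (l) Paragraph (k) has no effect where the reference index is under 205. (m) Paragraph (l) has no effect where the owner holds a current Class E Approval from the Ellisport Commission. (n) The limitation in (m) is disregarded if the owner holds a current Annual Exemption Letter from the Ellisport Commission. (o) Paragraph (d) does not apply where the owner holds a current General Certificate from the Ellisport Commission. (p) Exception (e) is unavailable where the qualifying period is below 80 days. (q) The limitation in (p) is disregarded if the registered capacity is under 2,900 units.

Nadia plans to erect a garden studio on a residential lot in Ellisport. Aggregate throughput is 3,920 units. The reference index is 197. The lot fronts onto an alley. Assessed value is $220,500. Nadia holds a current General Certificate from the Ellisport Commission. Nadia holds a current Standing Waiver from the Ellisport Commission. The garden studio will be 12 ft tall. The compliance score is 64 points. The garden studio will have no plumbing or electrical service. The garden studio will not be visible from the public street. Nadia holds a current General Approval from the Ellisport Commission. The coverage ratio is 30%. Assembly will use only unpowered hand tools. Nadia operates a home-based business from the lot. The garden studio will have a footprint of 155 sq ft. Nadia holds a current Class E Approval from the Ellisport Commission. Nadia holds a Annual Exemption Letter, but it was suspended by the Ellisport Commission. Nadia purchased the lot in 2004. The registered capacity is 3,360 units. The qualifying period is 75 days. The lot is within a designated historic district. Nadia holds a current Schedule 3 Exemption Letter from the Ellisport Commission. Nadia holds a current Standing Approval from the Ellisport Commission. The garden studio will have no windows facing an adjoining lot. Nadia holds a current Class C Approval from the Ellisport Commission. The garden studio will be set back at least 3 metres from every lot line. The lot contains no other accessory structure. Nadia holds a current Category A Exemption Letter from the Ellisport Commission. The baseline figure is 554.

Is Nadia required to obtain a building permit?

Yes — Nadia must obtain a building permit.

Exception (a) fails — the baseline figure is 554, not under 435.
Exception (b) is satisfied on its face — a current Class C Approval is held; a current Standing Approval is held; the structure's height is 12 ft, less than the 13 ft limit. However, paragraph (f) must be considered: (f) operates against (b): the coverage ratio is 30%, below the 34% limit. Exception (b) does not apply.
All of (c)'s requirements are met (the compliance score is 64 points, below the 65 points limit; no windows face an adjoining lot; the setback is at least 3 m on every side). But applying paragraphs (g)–(n): (g) operates — assessed value is $220,500, less than the $229,000 limit. (h) is engaged (a current Category A Exemption Letter is held), but is displaced by (i): (i) operates against (h): a current General Approval is held. (j) is triggered (a home-based business operates on the lot), but is set aside by (k): (k) operates against (j): the lot is in a historic district. (l) is triggered (the reference index is 197, under the 205 limit), but yields to (m): (m) operates against (l): a current Class E Approval is held. (n), which would lift (m), is inapplicable — there is no Annual Exemption Letter in force. Exception (c) does not apply.
Exception (d) is satisfied on its face — the lot has no other accessory structure; the structure's footprint is 155 sq ft, under the 160 sq ft limit; there is no plumbing or electrical service. But: (o) is engaged — a current General Certificate is held. Exception (d) does not apply.
Exception (e) fails — aggregate throughput is 3,920 units, not less than 3,740 units.
No exception applies. The general rule governs.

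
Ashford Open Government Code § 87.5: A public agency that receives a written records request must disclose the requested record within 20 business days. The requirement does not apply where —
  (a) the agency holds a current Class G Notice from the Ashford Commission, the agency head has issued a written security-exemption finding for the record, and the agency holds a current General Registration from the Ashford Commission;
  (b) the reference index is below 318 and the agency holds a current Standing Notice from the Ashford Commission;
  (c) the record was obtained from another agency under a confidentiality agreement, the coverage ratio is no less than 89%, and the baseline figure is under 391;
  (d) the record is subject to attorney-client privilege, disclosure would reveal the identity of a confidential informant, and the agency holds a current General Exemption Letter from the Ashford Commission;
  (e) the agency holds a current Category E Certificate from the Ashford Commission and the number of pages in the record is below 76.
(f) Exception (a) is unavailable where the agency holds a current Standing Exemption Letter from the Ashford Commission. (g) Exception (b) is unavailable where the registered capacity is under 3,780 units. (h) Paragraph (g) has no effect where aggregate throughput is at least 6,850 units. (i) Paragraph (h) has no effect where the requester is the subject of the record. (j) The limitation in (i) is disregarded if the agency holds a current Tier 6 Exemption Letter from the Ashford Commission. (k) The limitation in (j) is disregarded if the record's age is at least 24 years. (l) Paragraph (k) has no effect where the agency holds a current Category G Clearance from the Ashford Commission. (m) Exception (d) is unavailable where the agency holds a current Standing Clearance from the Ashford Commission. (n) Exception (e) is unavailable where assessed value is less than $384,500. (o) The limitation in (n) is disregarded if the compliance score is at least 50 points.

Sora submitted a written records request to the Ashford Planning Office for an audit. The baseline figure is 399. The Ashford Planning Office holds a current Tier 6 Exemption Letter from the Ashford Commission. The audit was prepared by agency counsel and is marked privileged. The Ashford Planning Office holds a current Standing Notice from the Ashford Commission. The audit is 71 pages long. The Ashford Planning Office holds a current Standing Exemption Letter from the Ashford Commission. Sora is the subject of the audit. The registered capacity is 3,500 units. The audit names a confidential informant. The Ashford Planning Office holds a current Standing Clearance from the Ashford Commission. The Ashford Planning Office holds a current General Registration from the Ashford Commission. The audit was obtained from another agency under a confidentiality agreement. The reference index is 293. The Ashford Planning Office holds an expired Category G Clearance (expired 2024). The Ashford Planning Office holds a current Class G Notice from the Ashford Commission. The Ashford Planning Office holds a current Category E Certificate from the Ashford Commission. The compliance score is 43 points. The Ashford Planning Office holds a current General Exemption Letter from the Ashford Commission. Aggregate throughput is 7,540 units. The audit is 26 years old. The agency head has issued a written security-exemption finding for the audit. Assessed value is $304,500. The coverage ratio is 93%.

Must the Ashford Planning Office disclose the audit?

Yes — the Ashford Planning Office must disclose the audit.

Exception (a) is satisfied on its face — a current Class G Notice is held; a written security-exemption finding has been issued; a current General Registration is held. But applying paragraph (f): (f) operates against (a): a current Standing Exemption Letter is held. So (a) is unavailable.
Exception (b): the reference index is 293, below the 318 limit; a current Standing Notice is held — every condition holds. Turning to paragraphs (g)–(l): (g) applies — the registered capacity is 3,500 units, under the 3,780 units limit. (h) would limit (g) — aggregate throughput is 7,540 units, meeting the 6,850 units threshold — but (i) sets (h) aside: (i) is engaged — Sora is the subject of the audit. (j) is engaged (a current Tier 6 Exemption Letter is held), but yields to (k): (k) is engaged — the record's age is 26 years, meeting the 24 years threshold. (l), which would lift (k), is not engaged — no current Category G Clearance is held. (b) is therefore removed.
Exception (c) does not apply: the baseline figure is 399, not under 391.
Exception (d): the audit is privileged; the audit names a confidential informant; a current General Exemption Letter is held — every condition holds. Turning to paragraph (m): (m) operates against (d): a current Standing Clearance is held. So (d) is unavailable.
Exception (e) is satisfied on its face — a current Category E Certificate is held; the number of pages in the record is 71, below the 76 limit. However, paragraphs (n)–(o) must be considered: (n) operates — assessed value is $304,500, less than the $384,500 limit. (o), which would lift (n), is not engaged — the compliance score is 43 points, short of 50 points. So (e) is unavailable.
None of the exceptions is available; § 87.5 applies in full.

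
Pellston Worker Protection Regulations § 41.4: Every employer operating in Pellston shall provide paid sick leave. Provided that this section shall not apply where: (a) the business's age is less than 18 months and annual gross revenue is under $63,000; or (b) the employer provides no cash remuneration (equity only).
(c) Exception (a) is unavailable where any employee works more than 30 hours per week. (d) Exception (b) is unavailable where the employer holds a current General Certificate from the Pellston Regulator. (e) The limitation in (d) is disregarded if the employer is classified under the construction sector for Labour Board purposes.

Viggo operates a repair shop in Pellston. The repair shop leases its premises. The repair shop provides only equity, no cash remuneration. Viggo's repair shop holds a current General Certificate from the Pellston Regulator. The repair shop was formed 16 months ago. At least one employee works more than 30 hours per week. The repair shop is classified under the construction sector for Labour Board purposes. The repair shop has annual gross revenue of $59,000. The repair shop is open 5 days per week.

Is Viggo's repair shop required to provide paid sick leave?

Exception (a) is satisfied on its face — the business's age is 16 months, less than the 18 months limit; annual gross revenue is $59,000, under the $63,000 limit. But applying paragraph (c): (c) applies — at least one employee exceeds 30 hours/week. (a) is therefore removed.
Exception (b): remuneration is equity-only — every condition holds. Applying paragraphs (d)–(e): (d) would limit (b) — a current General Certificate is held — but (e) sets (d) aside: (e) operates against (d): the repair shop is classified under the construction sector. Exception (b) stands.

No — exception (b) applies; Viggo's repair shop is not required to provide paid sick leave.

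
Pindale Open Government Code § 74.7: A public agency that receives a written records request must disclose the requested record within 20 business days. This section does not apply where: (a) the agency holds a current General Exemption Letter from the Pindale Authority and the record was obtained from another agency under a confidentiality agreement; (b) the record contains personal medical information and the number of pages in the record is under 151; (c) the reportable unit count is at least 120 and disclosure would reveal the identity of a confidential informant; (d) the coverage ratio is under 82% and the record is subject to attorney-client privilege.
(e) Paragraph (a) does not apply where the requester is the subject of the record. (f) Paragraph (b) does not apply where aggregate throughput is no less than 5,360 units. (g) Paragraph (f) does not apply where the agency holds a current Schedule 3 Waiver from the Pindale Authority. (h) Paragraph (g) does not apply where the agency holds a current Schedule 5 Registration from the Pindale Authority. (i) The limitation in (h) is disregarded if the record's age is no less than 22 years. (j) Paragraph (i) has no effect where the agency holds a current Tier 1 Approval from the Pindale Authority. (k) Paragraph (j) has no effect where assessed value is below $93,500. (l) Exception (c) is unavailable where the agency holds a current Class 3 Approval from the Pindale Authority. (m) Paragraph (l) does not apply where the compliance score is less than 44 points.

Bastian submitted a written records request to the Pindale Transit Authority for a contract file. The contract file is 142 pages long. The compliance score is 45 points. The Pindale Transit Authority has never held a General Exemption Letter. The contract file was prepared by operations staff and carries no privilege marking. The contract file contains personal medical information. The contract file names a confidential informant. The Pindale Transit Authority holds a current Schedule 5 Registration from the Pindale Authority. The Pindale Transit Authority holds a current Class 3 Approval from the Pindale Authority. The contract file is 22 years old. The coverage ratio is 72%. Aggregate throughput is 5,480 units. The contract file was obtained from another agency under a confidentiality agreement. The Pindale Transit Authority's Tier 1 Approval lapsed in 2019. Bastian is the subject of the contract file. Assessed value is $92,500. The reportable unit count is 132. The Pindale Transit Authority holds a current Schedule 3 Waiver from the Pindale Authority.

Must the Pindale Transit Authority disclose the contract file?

No — exception (b) applies; the Pindale Transit Authority is not required to disclose the contract file.

Exception (a) does not apply: there is no General Exemption Letter in force.
All of (b)'s requirements are met (the contract file contains personal medical information; the number of pages in the record is 142, under the 151 limit). Under paragraphs (f)–(k): (f) would limit (b) — aggregate throughput is 5,480 units, meeting the 5,360 units threshold — but (g) sets (f) aside: (g) is engaged — a current Schedule 3 Waiver is held. (h) is engaged (a current Schedule 5 Registration is held), but yields to (i): (i) operates against (h): the record's age is 22 years, meeting the 22 years threshold. (j), which would lift (i), is not engaged — the Tier 1 Approval is not current. Exception (b) stands.
All of (c)'s requirements are met (the reportable unit count is 132, meeting the 120 threshold; the contract file names a confidential informant). Turning to paragraphs (l)–(m): (l) operates against (c): a current Class 3 Approval is held. (m) is inapplicable (the compliance score is 45 points, not less than 44 points), so (l) stands. Exception (c) does not apply.
Exception (d) does not apply: the contract file carries no privilege marking.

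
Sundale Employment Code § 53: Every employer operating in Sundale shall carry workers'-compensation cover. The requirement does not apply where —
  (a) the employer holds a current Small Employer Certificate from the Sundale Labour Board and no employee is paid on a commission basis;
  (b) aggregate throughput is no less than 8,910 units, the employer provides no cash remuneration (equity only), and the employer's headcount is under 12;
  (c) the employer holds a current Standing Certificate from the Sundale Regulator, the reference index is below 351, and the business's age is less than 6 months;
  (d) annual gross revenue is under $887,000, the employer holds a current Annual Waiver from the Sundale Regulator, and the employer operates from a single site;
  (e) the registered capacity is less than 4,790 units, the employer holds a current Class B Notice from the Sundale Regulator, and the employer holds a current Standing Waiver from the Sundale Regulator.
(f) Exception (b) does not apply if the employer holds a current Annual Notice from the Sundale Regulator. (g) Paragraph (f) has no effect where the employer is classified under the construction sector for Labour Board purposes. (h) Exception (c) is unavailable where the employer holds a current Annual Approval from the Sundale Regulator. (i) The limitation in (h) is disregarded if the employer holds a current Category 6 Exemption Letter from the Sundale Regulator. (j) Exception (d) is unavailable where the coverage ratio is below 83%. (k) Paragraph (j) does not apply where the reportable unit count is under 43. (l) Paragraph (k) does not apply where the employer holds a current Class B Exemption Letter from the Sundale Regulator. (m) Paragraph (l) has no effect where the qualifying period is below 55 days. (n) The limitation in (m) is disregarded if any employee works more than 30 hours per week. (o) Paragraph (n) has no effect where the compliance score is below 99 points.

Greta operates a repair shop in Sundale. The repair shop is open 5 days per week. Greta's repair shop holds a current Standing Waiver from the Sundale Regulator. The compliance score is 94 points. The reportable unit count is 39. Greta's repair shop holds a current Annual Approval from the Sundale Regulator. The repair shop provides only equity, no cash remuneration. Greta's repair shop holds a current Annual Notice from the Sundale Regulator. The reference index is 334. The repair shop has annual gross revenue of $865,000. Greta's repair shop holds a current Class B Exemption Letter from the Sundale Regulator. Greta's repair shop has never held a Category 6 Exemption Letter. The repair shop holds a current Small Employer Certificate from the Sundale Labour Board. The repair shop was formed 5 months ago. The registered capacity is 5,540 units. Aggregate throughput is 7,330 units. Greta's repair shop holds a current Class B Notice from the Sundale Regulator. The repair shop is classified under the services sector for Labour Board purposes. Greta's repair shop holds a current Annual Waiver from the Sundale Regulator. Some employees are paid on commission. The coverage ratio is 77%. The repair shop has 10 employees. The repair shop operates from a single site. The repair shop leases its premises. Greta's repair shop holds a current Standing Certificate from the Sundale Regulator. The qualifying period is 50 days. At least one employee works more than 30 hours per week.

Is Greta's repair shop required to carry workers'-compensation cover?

No — exception (d) applies; Greta's repair shop is not required to carry workers'-compensation cover.

Exception (a) does not apply: some employees are paid on commission.
Exception (b) fails — aggregate throughput is 7,330 units, short of 8,910 units.
Exception (c) is satisfied on its face — a current Standing Certificate is held; the reference index is 334, below the 351 limit; the business's age is 5 months, less than the 6 months limit. Turning to paragraphs (h)–(i): (h) operates against (c): a current Annual Approval is held. (i), which would lift (h), is not engaged — no current Category 6 Exemption Letter is held. So (c) is unavailable.
Exception (d): annual gross revenue is $865,000, under the $887,000 limit; a current Annual Waiver is held; the employer operates from a single site — every condition holds. Under paragraphs (j)–(o): (j) would limit (d) — the coverage ratio is 77%, below the 83% limit — but (k) sets (j) aside: (k) applies — the reportable unit count is 39, under the 43 limit. (l) would limit (k) — a current Class B Exemption Letter is held — but (m) sets (l) aside: (m) operates against (l): the qualifying period is 50 days, below the 55 days limit. (n) is engaged (at least one employee exceeds 30 hours/week), but is itself disapplied by (o): (o) operates against (n): the compliance score is 94 points, below the 99 points limit. (d) remains available.
Exception (e) does not apply: the registered capacity is 5,540 units, not less than 4,790 units.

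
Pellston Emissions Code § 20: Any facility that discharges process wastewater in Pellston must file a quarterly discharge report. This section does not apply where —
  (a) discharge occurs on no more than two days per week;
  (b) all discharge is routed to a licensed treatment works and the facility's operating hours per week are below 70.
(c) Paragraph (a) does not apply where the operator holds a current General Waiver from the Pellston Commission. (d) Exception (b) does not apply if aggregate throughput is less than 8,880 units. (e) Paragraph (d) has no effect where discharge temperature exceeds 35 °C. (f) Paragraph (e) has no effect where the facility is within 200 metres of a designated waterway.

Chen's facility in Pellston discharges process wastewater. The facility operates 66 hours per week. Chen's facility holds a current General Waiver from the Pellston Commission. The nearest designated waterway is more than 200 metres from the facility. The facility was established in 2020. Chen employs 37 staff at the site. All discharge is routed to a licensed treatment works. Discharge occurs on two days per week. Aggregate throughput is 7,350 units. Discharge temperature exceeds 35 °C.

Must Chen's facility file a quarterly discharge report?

Exception (a): discharge occurs on no more than two days per week — every condition holds. Turning to paragraph (c): (c) operates against (a): a current General Waiver is held. (a) is therefore removed.
All of (b)'s requirements are met (discharge is routed to a licensed treatment works; the facility's operating hours per week are 66, below the 70 limit). Considering the limiting provisions: (d) operates (aggregate throughput is 7,350 units, less than the 8,880 units limit), but is displaced by (e): (e) operates against (d): discharge temperature exceeds 35 °C. (f), which would lift (e), is not engaged — the facility is more than 200 m from any designated waterway. So (b) applies.

No — exception (b) applies; Chen's facility is not required to file a quarterly discharge report.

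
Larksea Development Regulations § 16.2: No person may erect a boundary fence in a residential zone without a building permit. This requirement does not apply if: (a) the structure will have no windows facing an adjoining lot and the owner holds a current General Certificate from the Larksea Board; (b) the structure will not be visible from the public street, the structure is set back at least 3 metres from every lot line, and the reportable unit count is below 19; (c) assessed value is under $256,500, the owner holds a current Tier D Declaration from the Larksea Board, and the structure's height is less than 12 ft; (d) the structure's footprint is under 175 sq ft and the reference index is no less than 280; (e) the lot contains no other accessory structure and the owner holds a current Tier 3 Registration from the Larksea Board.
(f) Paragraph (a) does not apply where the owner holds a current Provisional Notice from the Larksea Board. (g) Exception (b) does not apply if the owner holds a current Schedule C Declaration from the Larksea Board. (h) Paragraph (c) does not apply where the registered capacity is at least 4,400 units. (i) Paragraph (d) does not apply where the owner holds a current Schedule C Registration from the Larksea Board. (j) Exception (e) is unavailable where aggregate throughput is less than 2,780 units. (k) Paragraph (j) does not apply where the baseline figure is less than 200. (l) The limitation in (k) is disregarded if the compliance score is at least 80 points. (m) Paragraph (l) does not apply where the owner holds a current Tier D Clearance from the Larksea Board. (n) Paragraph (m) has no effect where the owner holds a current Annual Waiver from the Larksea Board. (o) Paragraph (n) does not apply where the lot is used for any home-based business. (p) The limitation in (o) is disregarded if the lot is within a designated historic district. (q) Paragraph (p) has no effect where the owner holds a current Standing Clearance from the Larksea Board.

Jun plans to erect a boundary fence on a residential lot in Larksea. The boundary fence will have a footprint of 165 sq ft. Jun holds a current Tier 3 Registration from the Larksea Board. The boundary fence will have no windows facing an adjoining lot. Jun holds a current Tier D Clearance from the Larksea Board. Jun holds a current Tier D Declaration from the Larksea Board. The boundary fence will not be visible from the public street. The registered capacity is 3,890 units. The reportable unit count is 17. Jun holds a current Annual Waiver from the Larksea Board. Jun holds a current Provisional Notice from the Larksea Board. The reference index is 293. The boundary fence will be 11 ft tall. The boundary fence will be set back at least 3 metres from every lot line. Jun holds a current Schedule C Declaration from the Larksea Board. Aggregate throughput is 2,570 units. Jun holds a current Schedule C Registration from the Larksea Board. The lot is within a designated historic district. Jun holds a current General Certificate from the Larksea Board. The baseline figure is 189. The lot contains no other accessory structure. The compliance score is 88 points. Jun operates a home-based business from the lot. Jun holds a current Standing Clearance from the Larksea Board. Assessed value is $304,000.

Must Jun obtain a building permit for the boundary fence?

No — exception (e) applies; Jun does not need a building permit.

Exception (a)'s conditions are all satisfied: no windows face an adjoining lot; a current General Certificate is held. But applying paragraph (f): (f) operates against (a): a current Provisional Notice is held. So (a) is unavailable.
Exception (b)'s conditions are all satisfied: the structure will not be visible from the street; the setback is at least 3 m on every side; the reportable unit count is 17, below the 19 limit. But: (g) operates against (b): a current Schedule C Declaration is held. Exception (b) does not apply.
Exception (c) does not apply: assessed value is $304,000, not under $256,500.
Exception (d): the structure's footprint is 165 sq ft, under the 175 sq ft limit; the reference index is 293, meeting the 280 threshold — every condition holds. But applying paragraph (i): (i) operates against (d): a current Schedule C Registration is held. So (d) is unavailable.
All of (e)'s requirements are met (the lot has no other accessory structure; a current Tier 3 Registration is held). Under paragraphs (j)–(q): (j) is triggered (aggregate throughput is 2,570 units, less than the 2,780 units limit), but is itself disapplied by (k): (k) is engaged — the baseline figure is 189, less than the 200 limit. (l) would limit (k) — the compliance score is 88 points, meeting the 80 points threshold — but (m) sets (l) aside: (m) operates against (l): a current Tier D Clearance is held. (n) operates (a current Annual Waiver is held), but is itself disapplied by (o): (o) is engaged — a home-based business operates on the lot. (p) would limit (o) — the lot is in a historic district — but (q) sets (p) aside: (q) operates against (p): a current Standing Clearance is held. Exception (e) stands.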